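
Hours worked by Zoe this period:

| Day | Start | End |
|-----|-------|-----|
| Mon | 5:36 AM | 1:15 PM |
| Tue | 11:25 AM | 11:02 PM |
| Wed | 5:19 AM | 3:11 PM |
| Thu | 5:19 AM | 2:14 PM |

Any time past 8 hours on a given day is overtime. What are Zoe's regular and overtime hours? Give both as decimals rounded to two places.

Mon: 5:36 AM–1:15 PM = 7 h 39 min
Tue: 11:25 AM–11:02 PM = 11 h 37 min
Wed: 5:19 AM–3:11 PM = 9 h 52 min
Thu: 5:19 AM–2:14 PM = 8 h 55 min
Mon reg 7 h 39 min / OT 0 h 0 min; Tue reg 8 h 0 min / OT 3 h 37 min; Wed reg 8 h 0 min / OT 1 h 52 min; Thu reg 8 h 0 min / OT 0 h 55 min.
Totals: regular 31 h 39 min, overtime 6 h 24 min.

Regular 31.65 hours, overtime 6.40 hours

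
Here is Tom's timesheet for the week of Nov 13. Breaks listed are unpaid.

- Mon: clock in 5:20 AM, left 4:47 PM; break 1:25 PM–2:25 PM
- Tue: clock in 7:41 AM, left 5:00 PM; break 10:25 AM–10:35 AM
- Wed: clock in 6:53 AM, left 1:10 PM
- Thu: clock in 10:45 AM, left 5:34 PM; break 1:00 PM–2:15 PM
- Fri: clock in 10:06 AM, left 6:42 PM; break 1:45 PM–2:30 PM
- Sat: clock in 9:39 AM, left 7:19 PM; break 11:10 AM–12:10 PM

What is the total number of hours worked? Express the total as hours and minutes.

Mon: 5:20 AM–4:47 PM = 11 h 27 min; less 60 min break → 10 h 27 min
Tue: 7:41 AM–5:00 PM = 9 h 19 min; less 10 min break → 9 h 9 min
Wed: 6:53 AM–1:10 PM = 6 h 17 min
Thu: 10:45 AM–5:34 PM = 6 h 49 min; less 75 min break → 5 h 34 min
Fri: 10:06 AM–6:42 PM = 8 h 36 min; less 45 min break → 7 h 51 min
Sat: 9:39 AM–7:19 PM = 9 h 40 min; less 60 min break → 8 h 40 min
Total: 10 h 27 min + 9 h 9 min + 6 h 17 min + 5 h 34 min + 7 h 51 min + 8 h 40 min = 47 h 58 min.

47 h 58 min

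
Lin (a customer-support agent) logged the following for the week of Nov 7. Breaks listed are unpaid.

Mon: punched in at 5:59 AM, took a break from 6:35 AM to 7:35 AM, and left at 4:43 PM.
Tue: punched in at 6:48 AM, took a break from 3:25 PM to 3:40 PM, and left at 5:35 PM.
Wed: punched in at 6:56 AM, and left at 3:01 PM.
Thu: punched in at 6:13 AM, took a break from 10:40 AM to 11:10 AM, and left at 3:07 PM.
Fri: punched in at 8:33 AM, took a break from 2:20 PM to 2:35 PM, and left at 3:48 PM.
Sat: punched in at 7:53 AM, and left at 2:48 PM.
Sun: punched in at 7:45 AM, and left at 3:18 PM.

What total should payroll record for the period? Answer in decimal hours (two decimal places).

Mon: 5:59 AM–4:43 PM = 10 h 44 min; less 60 min break → 9 h 44 min
Tue: 6:48 AM–5:35 PM = 10 h 47 min; less 15 min break → 10 h 32 min
Wed: 6:56 AM–3:01 PM = 8 h 5 min
Thu: 6:13 AM–3:07 PM = 8 h 54 min; less 30 min break → 8 h 24 min
Fri: 8:33 AM–3:48 PM = 7 h 15 min; less 15 min break → 7 h 0 min
Sat: 7:53 AM–2:48 PM = 6 h 55 min
Sun: 7:45 AM–3:18 PM = 7 h 33 min
Total: 9 h 44 min + 10 h 32 min + 8 h 5 min + 8 h 24 min + 7 h 0 min + 6 h 55 min + 7 h 33 min = 58 h 13 min.

58.22 hours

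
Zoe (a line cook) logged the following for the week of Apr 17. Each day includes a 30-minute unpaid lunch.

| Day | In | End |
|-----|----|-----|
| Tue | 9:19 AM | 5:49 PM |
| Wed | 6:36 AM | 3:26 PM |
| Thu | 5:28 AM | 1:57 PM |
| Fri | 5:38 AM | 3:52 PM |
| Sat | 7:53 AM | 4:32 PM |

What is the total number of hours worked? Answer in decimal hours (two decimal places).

42.20 hours

Tue: 9:19 AM–5:49 PM = 8 h 30 min; less 30 min break → 8 h 0 min
Wed: 6:36 AM–3:26 PM = 8 h 50 min; less 30 min break → 8 h 20 min
Thu: 5:28 AM–1:57 PM = 8 h 29 min; less 30 min break → 7 h 59 min
Fri: 5:38 AM–3:52 PM = 10 h 14 min; less 30 min break → 9 h 44 min
Sat: 7:53 AM–4:32 PM = 8 h 39 min; less 30 min break → 8 h 9 min
Total: 8 h 0 min + 8 h 20 min + 7 h 59 min + 9 h 44 min + 8 h 9 min = 42 h 12 min.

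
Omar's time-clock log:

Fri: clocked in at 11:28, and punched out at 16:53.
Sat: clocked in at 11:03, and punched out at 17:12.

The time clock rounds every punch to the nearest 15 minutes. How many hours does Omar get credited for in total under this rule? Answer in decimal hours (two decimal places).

Fri: in 11:28→11:30, out 16:53→17:00; 5 h 30 min
Sat: in 11:03→11:00, out 17:12→17:15; 6 h 15 min
Total credited: 11 h 45 min.

11.75 hours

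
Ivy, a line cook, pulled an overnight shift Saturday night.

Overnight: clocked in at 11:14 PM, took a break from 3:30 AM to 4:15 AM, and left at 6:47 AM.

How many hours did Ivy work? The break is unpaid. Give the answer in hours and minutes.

6 h 48 min

Overnight: 11:14 PM → midnight = 0 h 46 min; midnight → 6:47 AM = 6 h 47 min; span 7 h 33 min; less 45 min break → 6 h 48 min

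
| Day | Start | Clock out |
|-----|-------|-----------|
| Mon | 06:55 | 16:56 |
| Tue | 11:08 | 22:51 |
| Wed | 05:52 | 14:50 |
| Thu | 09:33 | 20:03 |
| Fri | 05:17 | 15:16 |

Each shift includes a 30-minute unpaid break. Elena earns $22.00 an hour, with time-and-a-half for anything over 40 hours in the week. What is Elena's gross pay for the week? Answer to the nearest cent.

$1166.55

Mon: 06:55–16:56 = 10 h 1 min; less 30 min break → 9 h 31 min
Tue: 11:08–22:51 = 11 h 43 min; less 30 min break → 11 h 13 min
Wed: 05:52–14:50 = 8 h 58 min; less 30 min break → 8 h 28 min
Thu: 09:33–20:03 = 10 h 30 min; less 30 min break → 10 h 0 min
Fri: 05:17–15:16 = 9 h 59 min; less 30 min break → 9 h 29 min
Total worked: 48 h 41 min = 2921 min.
Regular 40 h 0 min = 2400 min at $22.00/h; overtime 8 h 41 min = 521 min at $33.00/h.
Pay = (2400 × $22.00 + 521 × $33.00) ÷ 60 = $1166.55.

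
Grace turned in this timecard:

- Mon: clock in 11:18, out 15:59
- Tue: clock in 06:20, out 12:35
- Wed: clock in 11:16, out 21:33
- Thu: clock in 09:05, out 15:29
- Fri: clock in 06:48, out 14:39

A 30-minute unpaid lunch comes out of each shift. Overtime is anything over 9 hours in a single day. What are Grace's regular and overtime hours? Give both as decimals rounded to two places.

Regular 32.18 hours, overtime 0.78 hours

Mon: 11:18–15:59 = 4 h 41 min; less 30 min break → 4 h 11 min
Tue: 06:20–12:35 = 6 h 15 min; less 30 min break → 5 h 45 min
Wed: 11:16–21:33 = 10 h 17 min; less 30 min break → 9 h 47 min
Thu: 09:05–15:29 = 6 h 24 min; less 30 min break → 5 h 54 min
Fri: 06:48–14:39 = 7 h 51 min; less 30 min break → 7 h 21 min
Mon reg 4 h 11 min / OT 0 h 0 min; Tue reg 5 h 45 min / OT 0 h 0 min; Wed reg 9 h 0 min / OT 0 h 47 min; Thu reg 5 h 54 min / OT 0 h 0 min; Fri reg 7 h 21 min / OT 0 h 0 min.
Totals: regular 32 h 11 min, overtime 0 h 47 min.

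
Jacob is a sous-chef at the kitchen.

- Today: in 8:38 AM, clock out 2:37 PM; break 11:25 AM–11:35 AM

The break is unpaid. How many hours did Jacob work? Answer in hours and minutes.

Today: 8:38 AM–2:37 PM = 5 h 59 min; less 10 min break → 5 h 49 min

5 h 49 min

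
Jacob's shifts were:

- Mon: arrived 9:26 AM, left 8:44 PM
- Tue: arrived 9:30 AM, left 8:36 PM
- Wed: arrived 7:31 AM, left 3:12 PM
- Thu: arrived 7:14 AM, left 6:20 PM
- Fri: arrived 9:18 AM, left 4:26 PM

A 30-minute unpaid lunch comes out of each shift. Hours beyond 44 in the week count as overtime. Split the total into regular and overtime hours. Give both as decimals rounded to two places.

Regular 44.00 hours, overtime 1.82 hours

Mon: 9:26 AM–8:44 PM = 11 h 18 min; less 30 min break → 10 h 48 min
Tue: 9:30 AM–8:36 PM = 11 h 6 min; less 30 min break → 10 h 36 min
Wed: 7:31 AM–3:12 PM = 7 h 41 min; less 30 min break → 7 h 11 min
Thu: 7:14 AM–6:20 PM = 11 h 6 min; less 30 min break → 10 h 36 min
Fri: 9:18 AM–4:26 PM = 7 h 8 min; less 30 min break → 6 h 38 min
Total worked: 45 h 49 min = 45.82 h.
Threshold 44 h → overtime 1 h 49 min, regular 44 h 0 min.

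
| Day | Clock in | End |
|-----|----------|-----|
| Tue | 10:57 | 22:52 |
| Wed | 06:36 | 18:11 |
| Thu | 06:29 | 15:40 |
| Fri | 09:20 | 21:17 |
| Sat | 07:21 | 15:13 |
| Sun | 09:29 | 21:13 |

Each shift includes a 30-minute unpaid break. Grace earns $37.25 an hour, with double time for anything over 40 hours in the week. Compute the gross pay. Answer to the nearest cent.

$3071.88

Tue: 10:57–22:52 = 11 h 55 min; less 30 min break → 11 h 25 min
Wed: 06:36–18:11 = 11 h 35 min; less 30 min break → 11 h 5 min
Thu: 06:29–15:40 = 9 h 11 min; less 30 min break → 8 h 41 min
Fri: 09:20–21:17 = 11 h 57 min; less 30 min break → 11 h 27 min
Sat: 07:21–15:13 = 7 h 52 min; less 30 min break → 7 h 22 min
Sun: 09:29–21:13 = 11 h 44 min; less 30 min break → 11 h 14 min
Total worked: 61 h 14 min = 3674 min.
Regular 40 h 0 min = 2400 min at $37.25/h; overtime 21 h 14 min = 1274 min at $74.50/h.
Pay = (2400 × $37.25 + 1274 × $74.50) ÷ 60 = $3071.88.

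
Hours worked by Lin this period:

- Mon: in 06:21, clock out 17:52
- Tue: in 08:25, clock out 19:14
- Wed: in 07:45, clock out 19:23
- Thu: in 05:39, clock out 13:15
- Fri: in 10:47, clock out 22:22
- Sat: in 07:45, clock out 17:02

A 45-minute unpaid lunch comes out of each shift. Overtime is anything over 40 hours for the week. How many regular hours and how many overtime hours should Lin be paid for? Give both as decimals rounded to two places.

Mon: 06:21–17:52 = 11 h 31 min; less 45 min break → 10 h 46 min
Tue: 08:25–19:14 = 10 h 49 min; less 45 min break → 10 h 4 min
Wed: 07:45–19:23 = 11 h 38 min; less 45 min break → 10 h 53 min
Thu: 05:39–13:15 = 7 h 36 min; less 45 min break → 6 h 51 min
Fri: 10:47–22:22 = 11 h 35 min; less 45 min break → 10 h 50 min
Sat: 07:45–17:02 = 9 h 17 min; less 45 min break → 8 h 32 min
Total worked: 57 h 56 min = 57.93 h.
Threshold 40 h → overtime 17 h 56 min, regular 40 h 0 min.

Regular 40.00 hours, overtime 17.93 hours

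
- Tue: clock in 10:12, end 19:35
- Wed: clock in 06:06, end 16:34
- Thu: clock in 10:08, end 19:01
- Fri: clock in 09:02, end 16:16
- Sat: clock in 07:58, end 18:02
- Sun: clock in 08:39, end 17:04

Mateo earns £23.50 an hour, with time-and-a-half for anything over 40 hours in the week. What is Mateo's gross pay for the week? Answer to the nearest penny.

Tue: 10:12–19:35 = 9 h 23 min
Wed: 06:06–16:34 = 10 h 28 min
Thu: 10:08–19:01 = 8 h 53 min
Fri: 09:02–16:16 = 7 h 14 min
Sat: 07:58–18:02 = 10 h 4 min
Sun: 08:39–17:04 = 8 h 25 min
Total worked: 54 h 27 min = 3267 min.
Regular 40 h 0 min = 2400 min at £23.50/h; overtime 14 h 27 min = 867 min at £35.25/h.
Pay = (2400 × £23.50 + 867 × £35.25) ÷ 60 = £1449.36.

£1449.36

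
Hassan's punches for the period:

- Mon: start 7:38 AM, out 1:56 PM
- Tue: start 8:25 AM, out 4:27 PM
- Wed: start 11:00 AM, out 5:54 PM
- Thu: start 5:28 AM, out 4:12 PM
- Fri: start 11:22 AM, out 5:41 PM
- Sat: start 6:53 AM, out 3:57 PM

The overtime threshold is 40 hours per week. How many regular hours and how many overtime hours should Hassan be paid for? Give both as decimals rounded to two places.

Mon: 7:38 AM–1:56 PM = 6 h 18 min
Tue: 8:25 AM–4:27 PM = 8 h 2 min
Wed: 11:00 AM–5:54 PM = 6 h 54 min
Thu: 5:28 AM–4:12 PM = 10 h 44 min
Fri: 11:22 AM–5:41 PM = 6 h 19 min
Sat: 6:53 AM–3:57 PM = 9 h 4 min
Total worked: 47 h 21 min = 47.35 h.
Threshold 40 h → overtime 7 h 21 min, regular 40 h 0 min.

Regular 40.00 hours, overtime 7.35 hours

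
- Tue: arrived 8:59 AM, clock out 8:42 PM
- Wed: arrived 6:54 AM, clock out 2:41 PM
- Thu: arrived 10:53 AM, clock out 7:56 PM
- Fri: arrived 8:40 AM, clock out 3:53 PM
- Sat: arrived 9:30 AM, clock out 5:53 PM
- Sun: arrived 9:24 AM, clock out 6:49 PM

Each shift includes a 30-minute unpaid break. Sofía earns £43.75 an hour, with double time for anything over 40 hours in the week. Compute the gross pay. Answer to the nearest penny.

£2674.58

Tue: 8:59 AM–8:42 PM = 11 h 43 min; less 30 min break → 11 h 13 min
Wed: 6:54 AM–2:41 PM = 7 h 47 min; less 30 min break → 7 h 17 min
Thu: 10:53 AM–7:56 PM = 9 h 3 min; less 30 min break → 8 h 33 min
Fri: 8:40 AM–3:53 PM = 7 h 13 min; less 30 min break → 6 h 43 min
Sat: 9:30 AM–5:53 PM = 8 h 23 min; less 30 min break → 7 h 53 min
Sun: 9:24 AM–6:49 PM = 9 h 25 min; less 30 min break → 8 h 55 min
Total worked: 50 h 34 min = 3034 min.
Regular 40 h 0 min = 2400 min at £43.75/h; overtime 10 h 34 min = 634 min at £87.50/h.
Pay = (2400 × £43.75 + 634 × £87.50) ÷ 60 = £2674.58.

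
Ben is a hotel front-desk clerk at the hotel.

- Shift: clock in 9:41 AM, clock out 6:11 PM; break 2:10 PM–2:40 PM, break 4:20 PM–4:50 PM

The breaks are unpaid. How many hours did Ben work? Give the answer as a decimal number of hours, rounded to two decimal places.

7.50 hours

Shift: 9:41 AM–6:11 PM = 8 h 30 min; less 60 min break → 7 h 30 min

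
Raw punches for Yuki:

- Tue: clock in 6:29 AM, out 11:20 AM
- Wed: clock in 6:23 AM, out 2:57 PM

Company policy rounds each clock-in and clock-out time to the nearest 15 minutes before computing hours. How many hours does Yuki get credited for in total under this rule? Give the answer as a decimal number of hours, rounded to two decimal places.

Tue: in 6:29 AM→6:30 AM, out 11:20 AM→11:15 AM; 4 h 45 min
Wed: in 6:23 AM→6:30 AM, out 2:57 PM→3:00 PM; 8 h 30 min
Total credited: 13 h 15 min.

13.25 hours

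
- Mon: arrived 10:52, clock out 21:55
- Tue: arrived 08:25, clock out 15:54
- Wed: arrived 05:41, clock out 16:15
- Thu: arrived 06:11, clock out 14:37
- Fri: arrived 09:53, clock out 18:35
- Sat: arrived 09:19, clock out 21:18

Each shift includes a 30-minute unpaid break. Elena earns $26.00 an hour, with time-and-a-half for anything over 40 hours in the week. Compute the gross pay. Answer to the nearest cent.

$1633.45

Mon: 10:52–21:55 = 11 h 3 min; less 30 min break → 10 h 33 min
Tue: 08:25–15:54 = 7 h 29 min; less 30 min break → 6 h 59 min
Wed: 05:41–16:15 = 10 h 34 min; less 30 min break → 10 h 4 min
Thu: 06:11–14:37 = 8 h 26 min; less 30 min break → 7 h 56 min
Fri: 09:53–18:35 = 8 h 42 min; less 30 min break → 8 h 12 min
Sat: 09:19–21:18 = 11 h 59 min; less 30 min break → 11 h 29 min
Total worked: 55 h 13 min = 3313 min.
Regular 40 h 0 min = 2400 min at $26.00/h; overtime 15 h 13 min = 913 min at $39.00/h.
Pay = (2400 × $26.00 + 913 × $39.00) ÷ 60 = $1633.45.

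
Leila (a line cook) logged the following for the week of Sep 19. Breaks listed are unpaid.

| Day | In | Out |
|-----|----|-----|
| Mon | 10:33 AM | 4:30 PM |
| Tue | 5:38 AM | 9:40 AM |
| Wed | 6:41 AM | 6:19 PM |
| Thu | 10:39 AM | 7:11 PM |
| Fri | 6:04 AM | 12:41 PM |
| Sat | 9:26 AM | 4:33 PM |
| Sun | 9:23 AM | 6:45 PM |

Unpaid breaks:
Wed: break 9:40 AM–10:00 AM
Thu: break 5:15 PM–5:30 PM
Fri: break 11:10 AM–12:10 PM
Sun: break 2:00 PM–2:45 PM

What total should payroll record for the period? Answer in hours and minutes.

50 h 55 min

Mon: 10:33 AM–4:30 PM = 5 h 57 min
Tue: 5:38 AM–9:40 AM = 4 h 2 min
Wed: 6:41 AM–6:19 PM = 11 h 38 min; less 20 min break → 11 h 18 min
Thu: 10:39 AM–7:11 PM = 8 h 32 min; less 15 min break → 8 h 17 min
Fri: 6:04 AM–12:41 PM = 6 h 37 min; less 60 min break → 5 h 37 min
Sat: 9:26 AM–4:33 PM = 7 h 7 min
Sun: 9:23 AM–6:45 PM = 9 h 22 min; less 45 min break → 8 h 37 min
Total: 5 h 57 min + 4 h 2 min + 11 h 18 min + 8 h 17 min + 5 h 37 min + 7 h 7 min + 8 h 37 min = 50 h 55 min.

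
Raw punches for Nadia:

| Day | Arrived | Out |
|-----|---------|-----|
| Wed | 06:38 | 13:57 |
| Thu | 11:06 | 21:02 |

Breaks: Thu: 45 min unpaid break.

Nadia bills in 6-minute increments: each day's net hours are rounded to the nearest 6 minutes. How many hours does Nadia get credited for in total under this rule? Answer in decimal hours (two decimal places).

Wed: 06:38–13:57 = 7 h 19 min → rounds to 7 h 18 min
Thu: 11:06–21:02 = 9 h 56 min − 45 min = 9 h 11 min → rounds to 9 h 12 min
Total credited: 16 h 30 min.

16.50 hours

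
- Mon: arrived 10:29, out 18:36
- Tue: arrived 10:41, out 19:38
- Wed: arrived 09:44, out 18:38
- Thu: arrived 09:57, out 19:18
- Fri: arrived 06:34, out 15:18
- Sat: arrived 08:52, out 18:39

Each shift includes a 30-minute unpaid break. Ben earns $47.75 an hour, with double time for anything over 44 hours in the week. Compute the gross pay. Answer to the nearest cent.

$2753.58

Mon: 10:29–18:36 = 8 h 7 min; less 30 min break → 7 h 37 min
Tue: 10:41–19:38 = 8 h 57 min; less 30 min break → 8 h 27 min
Wed: 09:44–18:38 = 8 h 54 min; less 30 min break → 8 h 24 min
Thu: 09:57–19:18 = 9 h 21 min; less 30 min break → 8 h 51 min
Fri: 06:34–15:18 = 8 h 44 min; less 30 min break → 8 h 14 min
Sat: 08:52–18:39 = 9 h 47 min; less 30 min break → 9 h 17 min
Total worked: 50 h 50 min = 3050 min.
Regular 44 h 0 min = 2640 min at $47.75/h; overtime 6 h 50 min = 410 min at $95.50/h.
Pay = (2640 × $47.75 + 410 × $95.50) ÷ 60 = $2753.58.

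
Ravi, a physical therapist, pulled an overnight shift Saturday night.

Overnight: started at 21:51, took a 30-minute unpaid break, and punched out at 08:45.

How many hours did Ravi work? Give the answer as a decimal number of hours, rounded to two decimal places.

10.40 hours

Overnight: 21:51 → midnight = 2 h 9 min; midnight → 08:45 = 8 h 45 min; span 10 h 54 min; less 30 min break → 10 h 24 min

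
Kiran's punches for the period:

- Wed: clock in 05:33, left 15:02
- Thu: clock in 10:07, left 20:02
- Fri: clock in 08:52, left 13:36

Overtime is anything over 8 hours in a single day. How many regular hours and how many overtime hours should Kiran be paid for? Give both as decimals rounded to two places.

Regular 20.73 hours, overtime 3.40 hours

Wed: 05:33–15:02 = 9 h 29 min
Thu: 10:07–20:02 = 9 h 55 min
Fri: 08:52–13:36 = 4 h 44 min
Wed reg 8 h 0 min / OT 1 h 29 min; Thu reg 8 h 0 min / OT 1 h 55 min; Fri reg 4 h 44 min / OT 0 h 0 min.
Totals: regular 20 h 44 min, overtime 3 h 24 min.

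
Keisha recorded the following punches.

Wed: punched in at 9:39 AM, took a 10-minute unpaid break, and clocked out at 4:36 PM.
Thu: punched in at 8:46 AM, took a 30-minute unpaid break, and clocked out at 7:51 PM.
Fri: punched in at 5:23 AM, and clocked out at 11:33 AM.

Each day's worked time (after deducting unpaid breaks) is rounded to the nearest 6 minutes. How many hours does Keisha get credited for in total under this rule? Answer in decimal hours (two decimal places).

Wed: 9:39 AM–4:36 PM = 6 h 57 min − 10 min = 6 h 47 min → rounds to 6 h 48 min
Thu: 8:46 AM–7:51 PM = 11 h 5 min − 30 min = 10 h 35 min → rounds to 10 h 36 min
Fri: 5:23 AM–11:33 AM = 6 h 10 min → rounds to 6 h 12 min
Total credited: 23 h 36 min.

23.60 hours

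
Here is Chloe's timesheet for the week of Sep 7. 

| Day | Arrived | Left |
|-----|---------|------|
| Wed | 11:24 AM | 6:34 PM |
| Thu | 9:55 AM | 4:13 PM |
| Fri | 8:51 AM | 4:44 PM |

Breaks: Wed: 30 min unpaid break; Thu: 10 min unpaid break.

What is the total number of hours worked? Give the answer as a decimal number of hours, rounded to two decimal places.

20.68 hours

Wed: 11:24 AM–6:34 PM = 7 h 10 min; less 30 min break → 6 h 40 min
Thu: 9:55 AM–4:13 PM = 6 h 18 min; less 10 min break → 6 h 8 min
Fri: 8:51 AM–4:44 PM = 7 h 53 min
Total: 6 h 40 min + 6 h 8 min + 7 h 53 min = 20 h 41 min.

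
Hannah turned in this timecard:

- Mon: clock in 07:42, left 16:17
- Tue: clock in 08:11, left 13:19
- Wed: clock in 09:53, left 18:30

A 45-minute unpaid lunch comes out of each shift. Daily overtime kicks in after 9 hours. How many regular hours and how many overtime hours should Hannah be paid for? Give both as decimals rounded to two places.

Mon: 07:42–16:17 = 8 h 35 min; less 45 min break → 7 h 50 min
Tue: 08:11–13:19 = 5 h 8 min; less 45 min break → 4 h 23 min
Wed: 09:53–18:30 = 8 h 37 min; less 45 min break → 7 h 52 min
Mon reg 7 h 50 min / OT 0 h 0 min; Tue reg 4 h 23 min / OT 0 h 0 min; Wed reg 7 h 52 min / OT 0 h 0 min.
Totals: regular 20 h 5 min, overtime 0 h 0 min.

Regular 20.08 hours, overtime 0.00 hours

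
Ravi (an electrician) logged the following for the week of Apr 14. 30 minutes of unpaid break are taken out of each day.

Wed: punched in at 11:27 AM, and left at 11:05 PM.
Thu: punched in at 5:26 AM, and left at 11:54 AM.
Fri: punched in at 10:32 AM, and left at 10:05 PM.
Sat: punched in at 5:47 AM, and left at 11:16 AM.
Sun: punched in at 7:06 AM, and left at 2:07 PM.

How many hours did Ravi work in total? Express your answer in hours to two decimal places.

Wed: 11:27 AM–11:05 PM = 11 h 38 min; less 30 min break → 11 h 8 min
Thu: 5:26 AM–11:54 AM = 6 h 28 min; less 30 min break → 5 h 58 min
Fri: 10:32 AM–10:05 PM = 11 h 33 min; less 30 min break → 11 h 3 min
Sat: 5:47 AM–11:16 AM = 5 h 29 min; less 30 min break → 4 h 59 min
Sun: 7:06 AM–2:07 PM = 7 h 1 min; less 30 min break → 6 h 31 min
Total: 11 h 8 min + 5 h 58 min + 11 h 3 min + 4 h 59 min + 6 h 31 min = 39 h 39 min.

39.65 hours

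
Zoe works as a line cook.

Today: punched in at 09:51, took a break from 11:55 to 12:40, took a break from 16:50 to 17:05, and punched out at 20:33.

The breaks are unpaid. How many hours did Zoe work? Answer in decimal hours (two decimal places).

9.70 hours

Today: 09:51–20:33 = 10 h 42 min; less 60 min break → 9 h 42 min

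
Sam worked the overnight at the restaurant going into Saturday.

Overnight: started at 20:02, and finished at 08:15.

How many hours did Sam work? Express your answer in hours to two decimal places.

Overnight: 20:02 → midnight = 3 h 58 min; midnight → 08:15 = 8 h 15 min; span 12 h 13 min

12.22 hours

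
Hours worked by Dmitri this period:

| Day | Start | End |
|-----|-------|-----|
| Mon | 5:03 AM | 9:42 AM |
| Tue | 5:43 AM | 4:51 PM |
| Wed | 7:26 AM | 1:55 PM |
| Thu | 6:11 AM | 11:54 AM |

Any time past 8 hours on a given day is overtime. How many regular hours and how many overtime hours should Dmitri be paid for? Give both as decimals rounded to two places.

Regular 24.85 hours, overtime 3.13 hours

Mon: 5:03 AM–9:42 AM = 4 h 39 min
Tue: 5:43 AM–4:51 PM = 11 h 8 min
Wed: 7:26 AM–1:55 PM = 6 h 29 min
Thu: 6:11 AM–11:54 AM = 5 h 43 min
Mon reg 4 h 39 min / OT 0 h 0 min; Tue reg 8 h 0 min / OT 3 h 8 min; Wed reg 6 h 29 min / OT 0 h 0 min; Thu reg 5 h 43 min / OT 0 h 0 min.
Totals: regular 24 h 51 min, overtime 3 h 8 min.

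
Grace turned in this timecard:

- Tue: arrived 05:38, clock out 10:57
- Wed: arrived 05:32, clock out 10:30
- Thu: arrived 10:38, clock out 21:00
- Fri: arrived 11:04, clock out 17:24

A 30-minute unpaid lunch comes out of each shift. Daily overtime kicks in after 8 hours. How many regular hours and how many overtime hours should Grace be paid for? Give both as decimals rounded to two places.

Regular 23.12 hours, overtime 1.87 hours

Tue: 05:38–10:57 = 5 h 19 min; less 30 min break → 4 h 49 min
Wed: 05:32–10:30 = 4 h 58 min; less 30 min break → 4 h 28 min
Thu: 10:38–21:00 = 10 h 22 min; less 30 min break → 9 h 52 min
Fri: 11:04–17:24 = 6 h 20 min; less 30 min break → 5 h 50 min
Tue reg 4 h 49 min / OT 0 h 0 min; Wed reg 4 h 28 min / OT 0 h 0 min; Thu reg 8 h 0 min / OT 1 h 52 min; Fri reg 5 h 50 min / OT 0 h 0 min.
Totals: regular 23 h 7 min, overtime 1 h 52 min.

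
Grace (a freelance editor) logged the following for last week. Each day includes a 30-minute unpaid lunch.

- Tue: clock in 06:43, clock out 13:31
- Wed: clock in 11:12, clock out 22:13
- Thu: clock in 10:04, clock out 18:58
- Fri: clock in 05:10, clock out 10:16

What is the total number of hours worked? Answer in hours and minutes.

29 h 49 min

Tue: 06:43–13:31 = 6 h 48 min; less 30 min break → 6 h 18 min
Wed: 11:12–22:13 = 11 h 1 min; less 30 min break → 10 h 31 min
Thu: 10:04–18:58 = 8 h 54 min; less 30 min break → 8 h 24 min
Fri: 05:10–10:16 = 5 h 6 min; less 30 min break → 4 h 36 min
Total: 6 h 18 min + 10 h 31 min + 8 h 24 min + 4 h 36 min = 29 h 49 min.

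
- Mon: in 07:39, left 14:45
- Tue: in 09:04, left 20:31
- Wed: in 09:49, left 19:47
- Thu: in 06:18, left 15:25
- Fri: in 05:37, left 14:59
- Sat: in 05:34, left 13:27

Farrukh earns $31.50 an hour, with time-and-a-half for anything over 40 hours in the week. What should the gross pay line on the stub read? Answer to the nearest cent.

Mon: 07:39–14:45 = 7 h 6 min
Tue: 09:04–20:31 = 11 h 27 min
Wed: 09:49–19:47 = 9 h 58 min
Thu: 06:18–15:25 = 9 h 7 min
Fri: 05:37–14:59 = 9 h 22 min
Sat: 05:34–13:27 = 7 h 53 min
Total worked: 54 h 53 min = 3293 min.
Regular 40 h 0 min = 2400 min at $31.50/h; overtime 14 h 53 min = 893 min at $47.25/h.
Pay = (2400 × $31.50 + 893 × $47.25) ÷ 60 = $1963.24.

$1963.24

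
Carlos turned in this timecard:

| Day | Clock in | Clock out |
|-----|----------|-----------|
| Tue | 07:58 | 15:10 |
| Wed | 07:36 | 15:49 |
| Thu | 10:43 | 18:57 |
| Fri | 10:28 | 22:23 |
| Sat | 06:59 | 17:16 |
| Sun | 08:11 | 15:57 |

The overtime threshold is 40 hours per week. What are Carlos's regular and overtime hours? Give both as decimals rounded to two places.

Tue: 07:58–15:10 = 7 h 12 min
Wed: 07:36–15:49 = 8 h 13 min
Thu: 10:43–18:57 = 8 h 14 min
Fri: 10:28–22:23 = 11 h 55 min
Sat: 06:59–17:16 = 10 h 17 min
Sun: 08:11–15:57 = 7 h 46 min
Total worked: 53 h 37 min = 53.62 h.
Threshold 40 h → overtime 13 h 37 min, regular 40 h 0 min.

Regular 40.00 hours, overtime 13.62 hours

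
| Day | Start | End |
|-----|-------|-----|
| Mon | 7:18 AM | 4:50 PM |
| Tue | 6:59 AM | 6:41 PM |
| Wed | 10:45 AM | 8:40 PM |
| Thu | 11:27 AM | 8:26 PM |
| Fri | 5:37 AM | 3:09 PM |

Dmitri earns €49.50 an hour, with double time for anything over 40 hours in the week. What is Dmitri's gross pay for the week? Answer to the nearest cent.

€2937.00

Mon: 7:18 AM–4:50 PM = 9 h 32 min
Tue: 6:59 AM–6:41 PM = 11 h 42 min
Wed: 10:45 AM–8:40 PM = 9 h 55 min
Thu: 11:27 AM–8:26 PM = 8 h 59 min
Fri: 5:37 AM–3:09 PM = 9 h 32 min
Total worked: 49 h 40 min = 2980 min.
Regular 40 h 0 min = 2400 min at €49.50/h; overtime 9 h 40 min = 580 min at €99.00/h.
Pay = (2400 × €49.50 + 580 × €99.00) ÷ 60 = €2937.00.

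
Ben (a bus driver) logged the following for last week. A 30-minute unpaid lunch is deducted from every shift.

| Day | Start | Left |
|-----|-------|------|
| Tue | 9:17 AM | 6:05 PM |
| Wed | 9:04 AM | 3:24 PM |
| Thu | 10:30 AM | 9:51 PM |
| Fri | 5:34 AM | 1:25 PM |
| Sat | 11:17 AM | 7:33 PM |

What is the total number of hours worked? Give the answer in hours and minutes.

Tue: 9:17 AM–6:05 PM = 8 h 48 min; less 30 min break → 8 h 18 min
Wed: 9:04 AM–3:24 PM = 6 h 20 min; less 30 min break → 5 h 50 min
Thu: 10:30 AM–9:51 PM = 11 h 21 min; less 30 min break → 10 h 51 min
Fri: 5:34 AM–1:25 PM = 7 h 51 min; less 30 min break → 7 h 21 min
Sat: 11:17 AM–7:33 PM = 8 h 16 min; less 30 min break → 7 h 46 min
Total: 8 h 18 min + 5 h 50 min + 10 h 51 min + 7 h 21 min + 7 h 46 min = 40 h 6 min.

40 h 6 min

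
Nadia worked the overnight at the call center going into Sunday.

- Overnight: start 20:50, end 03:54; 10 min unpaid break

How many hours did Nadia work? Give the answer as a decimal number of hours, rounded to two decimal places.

Overnight: 20:50 → midnight = 3 h 10 min; midnight → 03:54 = 3 h 54 min; span 7 h 4 min; less 10 min break → 6 h 54 min

6.90 hours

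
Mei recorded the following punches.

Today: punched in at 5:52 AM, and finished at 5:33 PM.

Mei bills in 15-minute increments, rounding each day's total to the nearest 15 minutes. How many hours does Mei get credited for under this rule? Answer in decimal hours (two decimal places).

Today: 5:52 AM–5:33 PM = 11 h 41 min → rounds to 11 h 45 min

11.75 hours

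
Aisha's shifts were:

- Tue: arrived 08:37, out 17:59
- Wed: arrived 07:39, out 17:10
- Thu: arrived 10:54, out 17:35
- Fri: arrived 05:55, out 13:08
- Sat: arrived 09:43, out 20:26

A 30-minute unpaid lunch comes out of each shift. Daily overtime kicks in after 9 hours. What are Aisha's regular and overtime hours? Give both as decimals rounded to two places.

Regular 39.77 hours, overtime 1.23 hours

Tue: 08:37–17:59 = 9 h 22 min; less 30 min break → 8 h 52 min
Wed: 07:39–17:10 = 9 h 31 min; less 30 min break → 9 h 1 min
Thu: 10:54–17:35 = 6 h 41 min; less 30 min break → 6 h 11 min
Fri: 05:55–13:08 = 7 h 13 min; less 30 min break → 6 h 43 min
Sat: 09:43–20:26 = 10 h 43 min; less 30 min break → 10 h 13 min
Tue reg 8 h 52 min / OT 0 h 0 min; Wed reg 9 h 0 min / OT 0 h 1 min; Thu reg 6 h 11 min / OT 0 h 0 min; Fri reg 6 h 43 min / OT 0 h 0 min; Sat reg 9 h 0 min / OT 1 h 13 min.
Totals: regular 39 h 46 min, overtime 1 h 14 min.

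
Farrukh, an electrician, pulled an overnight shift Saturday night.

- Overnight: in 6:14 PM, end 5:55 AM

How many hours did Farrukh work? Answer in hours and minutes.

11 h 41 min

Overnight: 6:14 PM → midnight = 5 h 46 min; midnight → 5:55 AM = 5 h 55 min; span 11 h 41 min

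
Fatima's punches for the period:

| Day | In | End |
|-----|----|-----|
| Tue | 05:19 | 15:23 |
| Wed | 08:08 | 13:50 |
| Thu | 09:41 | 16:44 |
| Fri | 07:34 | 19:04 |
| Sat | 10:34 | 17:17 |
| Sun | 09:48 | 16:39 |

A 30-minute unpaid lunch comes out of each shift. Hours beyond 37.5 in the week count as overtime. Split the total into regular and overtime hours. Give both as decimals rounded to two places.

Tue: 05:19–15:23 = 10 h 4 min; less 30 min break → 9 h 34 min
Wed: 08:08–13:50 = 5 h 42 min; less 30 min break → 5 h 12 min
Thu: 09:41–16:44 = 7 h 3 min; less 30 min break → 6 h 33 min
Fri: 07:34–19:04 = 11 h 30 min; less 30 min break → 11 h 0 min
Sat: 10:34–17:17 = 6 h 43 min; less 30 min break → 6 h 13 min
Sun: 09:48–16:39 = 6 h 51 min; less 30 min break → 6 h 21 min
Total worked: 44 h 53 min = 44.88 h.
Threshold 37.5 h → overtime 7 h 23 min, regular 37 h 30 min.

Regular 37.50 hours, overtime 7.38 hours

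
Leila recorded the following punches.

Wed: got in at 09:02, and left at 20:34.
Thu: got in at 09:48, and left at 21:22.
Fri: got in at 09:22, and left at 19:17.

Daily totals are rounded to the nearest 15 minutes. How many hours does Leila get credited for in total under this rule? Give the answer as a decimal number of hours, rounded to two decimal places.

Wed: 09:02–20:34 = 11 h 32 min → rounds to 11 h 30 min
Thu: 09:48–21:22 = 11 h 34 min → rounds to 11 h 30 min
Fri: 09:22–19:17 = 9 h 55 min → rounds to 10 h 0 min
Total credited: 33 h 0 min.

33.00 hours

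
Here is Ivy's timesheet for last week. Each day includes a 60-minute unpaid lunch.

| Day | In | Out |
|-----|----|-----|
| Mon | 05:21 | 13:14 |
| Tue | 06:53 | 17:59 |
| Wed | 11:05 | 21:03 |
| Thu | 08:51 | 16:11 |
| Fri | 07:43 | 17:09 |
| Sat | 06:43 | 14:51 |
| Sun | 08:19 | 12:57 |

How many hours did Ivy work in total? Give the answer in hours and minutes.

Mon: 05:21–13:14 = 7 h 53 min; less 60 min break → 6 h 53 min
Tue: 06:53–17:59 = 11 h 6 min; less 60 min break → 10 h 6 min
Wed: 11:05–21:03 = 9 h 58 min; less 60 min break → 8 h 58 min
Thu: 08:51–16:11 = 7 h 20 min; less 60 min break → 6 h 20 min
Fri: 07:43–17:09 = 9 h 26 min; less 60 min break → 8 h 26 min
Sat: 06:43–14:51 = 8 h 8 min; less 60 min break → 7 h 8 min
Sun: 08:19–12:57 = 4 h 38 min; less 60 min break → 3 h 38 min
Total: 6 h 53 min + 10 h 6 min + 8 h 58 min + 6 h 20 min + 8 h 26 min + 7 h 8 min + 3 h 38 min = 51 h 29 min.

51 h 29 min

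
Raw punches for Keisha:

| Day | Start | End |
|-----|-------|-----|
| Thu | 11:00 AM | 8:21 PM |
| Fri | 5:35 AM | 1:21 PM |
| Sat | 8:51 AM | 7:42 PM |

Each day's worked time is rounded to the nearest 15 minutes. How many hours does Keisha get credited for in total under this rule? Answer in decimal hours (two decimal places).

27.75 hours

Thu: 11:00 AM–8:21 PM = 9 h 21 min → rounds to 9 h 15 min
Fri: 5:35 AM–1:21 PM = 7 h 46 min → rounds to 7 h 45 min
Sat: 8:51 AM–7:42 PM = 10 h 51 min → rounds to 10 h 45 min
Total credited: 27 h 45 min.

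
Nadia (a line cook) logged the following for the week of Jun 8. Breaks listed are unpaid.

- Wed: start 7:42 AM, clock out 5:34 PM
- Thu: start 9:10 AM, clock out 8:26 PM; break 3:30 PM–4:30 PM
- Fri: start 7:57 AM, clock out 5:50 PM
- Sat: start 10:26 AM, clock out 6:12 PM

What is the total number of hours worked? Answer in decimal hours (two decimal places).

Wed: 7:42 AM–5:34 PM = 9 h 52 min
Thu: 9:10 AM–8:26 PM = 11 h 16 min; less 60 min break → 10 h 16 min
Fri: 7:57 AM–5:50 PM = 9 h 53 min
Sat: 10:26 AM–6:12 PM = 7 h 46 min
Total: 9 h 52 min + 10 h 16 min + 9 h 53 min + 7 h 46 min = 37 h 47 min.

37.78 hours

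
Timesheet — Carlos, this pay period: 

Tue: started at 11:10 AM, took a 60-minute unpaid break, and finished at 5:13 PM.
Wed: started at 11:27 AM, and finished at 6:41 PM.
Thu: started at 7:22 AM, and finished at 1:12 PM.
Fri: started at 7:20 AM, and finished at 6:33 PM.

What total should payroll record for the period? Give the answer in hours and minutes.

29 h 20 min

Tue: 11:10 AM–5:13 PM = 6 h 3 min; less 60 min break → 5 h 3 min
Wed: 11:27 AM–6:41 PM = 7 h 14 min
Thu: 7:22 AM–1:12 PM = 5 h 50 min
Fri: 7:20 AM–6:33 PM = 11 h 13 min
Total: 5 h 3 min + 7 h 14 min + 5 h 50 min + 11 h 13 min = 29 h 20 min.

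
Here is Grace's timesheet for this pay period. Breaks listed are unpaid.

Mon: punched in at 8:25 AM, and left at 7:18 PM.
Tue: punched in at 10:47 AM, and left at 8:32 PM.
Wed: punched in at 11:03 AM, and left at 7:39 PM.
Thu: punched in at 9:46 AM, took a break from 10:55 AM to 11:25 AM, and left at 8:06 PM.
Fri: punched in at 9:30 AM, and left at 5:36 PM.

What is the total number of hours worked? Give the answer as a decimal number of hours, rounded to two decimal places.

47.17 hours

Mon: 8:25 AM–7:18 PM = 10 h 53 min
Tue: 10:47 AM–8:32 PM = 9 h 45 min
Wed: 11:03 AM–7:39 PM = 8 h 36 min
Thu: 9:46 AM–8:06 PM = 10 h 20 min; less 30 min break → 9 h 50 min
Fri: 9:30 AM–5:36 PM = 8 h 6 min
Total: 10 h 53 min + 9 h 45 min + 8 h 36 min + 9 h 50 min + 8 h 6 min = 47 h 10 min.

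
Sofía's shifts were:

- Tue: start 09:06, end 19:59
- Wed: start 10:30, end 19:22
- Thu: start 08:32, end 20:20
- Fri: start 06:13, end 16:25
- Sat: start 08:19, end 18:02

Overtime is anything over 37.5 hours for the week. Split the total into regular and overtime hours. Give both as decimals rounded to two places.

Tue: 09:06–19:59 = 10 h 53 min
Wed: 10:30–19:22 = 8 h 52 min
Thu: 08:32–20:20 = 11 h 48 min
Fri: 06:13–16:25 = 10 h 12 min
Sat: 08:19–18:02 = 9 h 43 min
Total worked: 51 h 28 min = 51.47 h.
Threshold 37.5 h → overtime 13 h 58 min, regular 37 h 30 min.

Regular 37.50 hours, overtime 13.97 hours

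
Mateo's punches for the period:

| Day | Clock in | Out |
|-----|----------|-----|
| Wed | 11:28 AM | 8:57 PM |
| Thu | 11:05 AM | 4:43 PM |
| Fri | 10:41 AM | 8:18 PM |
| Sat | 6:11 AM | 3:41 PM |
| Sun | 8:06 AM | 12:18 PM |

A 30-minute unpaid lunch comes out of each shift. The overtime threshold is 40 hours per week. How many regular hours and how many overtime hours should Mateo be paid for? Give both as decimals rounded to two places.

Regular 35.93 hours, overtime 0.00 hours

Wed: 11:28 AM–8:57 PM = 9 h 29 min; less 30 min break → 8 h 59 min
Thu: 11:05 AM–4:43 PM = 5 h 38 min; less 30 min break → 5 h 8 min
Fri: 10:41 AM–8:18 PM = 9 h 37 min; less 30 min break → 9 h 7 min
Sat: 6:11 AM–3:41 PM = 9 h 30 min; less 30 min break → 9 h 0 min
Sun: 8:06 AM–12:18 PM = 4 h 12 min; less 30 min break → 3 h 42 min
Total worked: 35 h 56 min = 35.93 h.
Threshold 40 h → overtime 0 h 0 min, regular 35 h 56 min.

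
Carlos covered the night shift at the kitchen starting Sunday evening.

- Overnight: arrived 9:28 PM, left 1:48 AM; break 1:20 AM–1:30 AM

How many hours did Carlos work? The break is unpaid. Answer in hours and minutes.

4 h 10 min

Overnight: 9:28 PM → midnight = 2 h 32 min; midnight → 1:48 AM = 1 h 48 min; span 4 h 20 min; less 10 min break → 4 h 10 min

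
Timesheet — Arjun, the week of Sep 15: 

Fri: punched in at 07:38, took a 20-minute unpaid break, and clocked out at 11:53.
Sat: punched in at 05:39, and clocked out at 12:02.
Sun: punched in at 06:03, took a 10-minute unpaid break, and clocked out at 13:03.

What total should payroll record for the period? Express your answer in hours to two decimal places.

Fri: 07:38–11:53 = 4 h 15 min; less 20 min break → 3 h 55 min
Sat: 05:39–12:02 = 6 h 23 min
Sun: 06:03–13:03 = 7 h 0 min; less 10 min break → 6 h 50 min
Total: 3 h 55 min + 6 h 23 min + 6 h 50 min = 17 h 8 min.

17.13 hours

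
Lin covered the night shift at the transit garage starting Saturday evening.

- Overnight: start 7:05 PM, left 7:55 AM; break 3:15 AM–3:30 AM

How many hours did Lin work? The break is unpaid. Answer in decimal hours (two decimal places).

Overnight: 7:05 PM → midnight = 4 h 55 min; midnight → 7:55 AM = 7 h 55 min; span 12 h 50 min; less 15 min break → 12 h 35 min

12.58 hours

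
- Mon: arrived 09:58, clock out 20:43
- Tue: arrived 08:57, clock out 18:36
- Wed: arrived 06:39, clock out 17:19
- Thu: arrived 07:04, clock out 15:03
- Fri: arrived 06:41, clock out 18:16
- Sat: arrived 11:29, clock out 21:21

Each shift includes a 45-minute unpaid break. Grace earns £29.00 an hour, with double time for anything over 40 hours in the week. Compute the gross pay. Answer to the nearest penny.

Mon: 09:58–20:43 = 10 h 45 min; less 45 min break → 10 h 0 min
Tue: 08:57–18:36 = 9 h 39 min; less 45 min break → 8 h 54 min
Wed: 06:39–17:19 = 10 h 40 min; less 45 min break → 9 h 55 min
Thu: 07:04–15:03 = 7 h 59 min; less 45 min break → 7 h 14 min
Fri: 06:41–18:16 = 11 h 35 min; less 45 min break → 10 h 50 min
Sat: 11:29–21:21 = 9 h 52 min; less 45 min break → 9 h 7 min
Total worked: 56 h 0 min = 3360 min.
Regular 40 h 0 min = 2400 min at £29.00/h; overtime 16 h 0 min = 960 min at £58.00/h.
Pay = (2400 × £29.00 + 960 × £58.00) ÷ 60 = £2088.00.

£2088.00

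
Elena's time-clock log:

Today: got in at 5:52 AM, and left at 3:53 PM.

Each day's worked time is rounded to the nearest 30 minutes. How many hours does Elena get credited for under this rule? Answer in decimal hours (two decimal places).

Today: 5:52 AM–3:53 PM = 10 h 1 min → rounds to 10 h 0 min

10.00 hours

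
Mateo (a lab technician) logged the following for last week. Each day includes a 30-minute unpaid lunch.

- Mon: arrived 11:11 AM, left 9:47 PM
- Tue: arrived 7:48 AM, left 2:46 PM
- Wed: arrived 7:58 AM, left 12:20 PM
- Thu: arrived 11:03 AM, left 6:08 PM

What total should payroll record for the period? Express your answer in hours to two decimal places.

27.02 hours

Mon: 11:11 AM–9:47 PM = 10 h 36 min; less 30 min break → 10 h 6 min
Tue: 7:48 AM–2:46 PM = 6 h 58 min; less 30 min break → 6 h 28 min
Wed: 7:58 AM–12:20 PM = 4 h 22 min; less 30 min break → 3 h 52 min
Thu: 11:03 AM–6:08 PM = 7 h 5 min; less 30 min break → 6 h 35 min
Total: 10 h 6 min + 6 h 28 min + 3 h 52 min + 6 h 35 min = 27 h 1 min.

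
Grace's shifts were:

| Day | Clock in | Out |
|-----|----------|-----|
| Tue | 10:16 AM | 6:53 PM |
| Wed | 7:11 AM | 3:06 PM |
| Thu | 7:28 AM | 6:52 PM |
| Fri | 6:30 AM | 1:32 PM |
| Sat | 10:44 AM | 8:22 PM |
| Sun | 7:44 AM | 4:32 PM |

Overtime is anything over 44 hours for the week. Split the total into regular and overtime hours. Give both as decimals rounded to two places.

Tue: 10:16 AM–6:53 PM = 8 h 37 min
Wed: 7:11 AM–3:06 PM = 7 h 55 min
Thu: 7:28 AM–6:52 PM = 11 h 24 min
Fri: 6:30 AM–1:32 PM = 7 h 2 min
Sat: 10:44 AM–8:22 PM = 9 h 38 min
Sun: 7:44 AM–4:32 PM = 8 h 48 min
Total worked: 53 h 24 min = 53.40 h.
Threshold 44 h → overtime 9 h 24 min, regular 44 h 0 min.

Regular 44.00 hours, overtime 9.40 hours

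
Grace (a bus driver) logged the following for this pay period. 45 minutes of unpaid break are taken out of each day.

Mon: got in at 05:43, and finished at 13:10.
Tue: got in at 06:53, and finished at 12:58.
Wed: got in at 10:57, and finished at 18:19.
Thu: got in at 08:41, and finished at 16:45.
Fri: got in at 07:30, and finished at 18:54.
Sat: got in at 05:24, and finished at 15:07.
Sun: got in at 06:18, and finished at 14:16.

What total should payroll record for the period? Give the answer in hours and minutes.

Mon: 05:43–13:10 = 7 h 27 min; less 45 min break → 6 h 42 min
Tue: 06:53–12:58 = 6 h 5 min; less 45 min break → 5 h 20 min
Wed: 10:57–18:19 = 7 h 22 min; less 45 min break → 6 h 37 min
Thu: 08:41–16:45 = 8 h 4 min; less 45 min break → 7 h 19 min
Fri: 07:30–18:54 = 11 h 24 min; less 45 min break → 10 h 39 min
Sat: 05:24–15:07 = 9 h 43 min; less 45 min break → 8 h 58 min
Sun: 06:18–14:16 = 7 h 58 min; less 45 min break → 7 h 13 min
Total: 6 h 42 min + 5 h 20 min + 6 h 37 min + 7 h 19 min + 10 h 39 min + 8 h 58 min + 7 h 13 min = 52 h 48 min.

52 h 48 min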